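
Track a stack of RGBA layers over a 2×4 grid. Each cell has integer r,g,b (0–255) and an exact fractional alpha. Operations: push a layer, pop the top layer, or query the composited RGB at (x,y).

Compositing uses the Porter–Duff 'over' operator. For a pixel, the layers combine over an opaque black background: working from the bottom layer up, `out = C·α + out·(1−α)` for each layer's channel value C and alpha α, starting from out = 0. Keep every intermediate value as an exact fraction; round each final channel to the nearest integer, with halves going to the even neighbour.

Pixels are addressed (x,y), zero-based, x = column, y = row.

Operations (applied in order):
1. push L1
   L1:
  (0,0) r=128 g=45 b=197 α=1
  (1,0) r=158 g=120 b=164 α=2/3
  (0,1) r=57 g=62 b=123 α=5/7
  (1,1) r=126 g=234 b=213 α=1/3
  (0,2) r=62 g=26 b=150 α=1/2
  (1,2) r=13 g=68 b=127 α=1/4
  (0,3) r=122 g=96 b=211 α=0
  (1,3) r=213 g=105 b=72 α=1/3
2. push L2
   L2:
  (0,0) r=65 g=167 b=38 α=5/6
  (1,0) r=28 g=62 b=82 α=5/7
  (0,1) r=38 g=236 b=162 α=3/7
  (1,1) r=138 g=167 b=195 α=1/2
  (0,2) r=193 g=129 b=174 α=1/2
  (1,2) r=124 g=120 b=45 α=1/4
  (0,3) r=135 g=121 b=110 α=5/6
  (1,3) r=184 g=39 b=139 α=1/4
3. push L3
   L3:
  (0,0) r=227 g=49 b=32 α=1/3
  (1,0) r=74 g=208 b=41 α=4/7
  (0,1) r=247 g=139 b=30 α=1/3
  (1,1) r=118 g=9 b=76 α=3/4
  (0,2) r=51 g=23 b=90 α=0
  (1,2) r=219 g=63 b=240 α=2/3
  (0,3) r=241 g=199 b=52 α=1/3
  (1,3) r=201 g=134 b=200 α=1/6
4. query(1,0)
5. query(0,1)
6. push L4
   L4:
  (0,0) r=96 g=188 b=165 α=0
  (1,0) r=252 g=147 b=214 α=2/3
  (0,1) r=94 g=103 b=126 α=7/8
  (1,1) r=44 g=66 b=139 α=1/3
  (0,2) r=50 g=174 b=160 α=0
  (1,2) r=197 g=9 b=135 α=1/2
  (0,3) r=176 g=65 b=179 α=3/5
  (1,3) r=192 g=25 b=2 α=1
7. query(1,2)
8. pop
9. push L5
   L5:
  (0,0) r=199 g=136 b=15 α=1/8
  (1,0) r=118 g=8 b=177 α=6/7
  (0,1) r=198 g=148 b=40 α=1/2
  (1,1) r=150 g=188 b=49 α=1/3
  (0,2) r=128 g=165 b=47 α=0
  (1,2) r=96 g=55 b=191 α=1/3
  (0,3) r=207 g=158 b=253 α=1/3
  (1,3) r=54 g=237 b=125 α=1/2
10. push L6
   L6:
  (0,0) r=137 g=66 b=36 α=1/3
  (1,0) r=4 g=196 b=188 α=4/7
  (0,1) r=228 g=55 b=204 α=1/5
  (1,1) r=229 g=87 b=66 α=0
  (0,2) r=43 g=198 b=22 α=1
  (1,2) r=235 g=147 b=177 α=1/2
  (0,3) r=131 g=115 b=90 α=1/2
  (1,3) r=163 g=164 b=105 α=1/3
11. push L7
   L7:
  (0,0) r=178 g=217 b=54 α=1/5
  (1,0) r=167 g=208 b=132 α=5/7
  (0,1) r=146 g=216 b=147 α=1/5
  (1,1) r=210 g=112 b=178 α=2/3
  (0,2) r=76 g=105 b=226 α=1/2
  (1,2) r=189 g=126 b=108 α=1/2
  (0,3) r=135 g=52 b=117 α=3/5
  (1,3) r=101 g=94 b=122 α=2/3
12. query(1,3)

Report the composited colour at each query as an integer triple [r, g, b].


query (1,0) [L1,L2,L3] — begin 0,0,0
L1 α=2/3: [316/3, 80, 328/3]
L2 α=5/7: [1052/21, 470/7, 1886/21]
L3 α=4/7: [3124/49, 7234/49, 3034/49]
rounded: [64, 148, 62]

(0,1) stack=L1,L2,L3; from [0,0,0]:
+L1 (α=5/7) → [285/7, 310/7, 615/7]
+L2 (α=3/7) → [1938/49, 6196/49, 5862/49]
+L3 (α=1/3) → [15979/147, 6401/49, 4398/49]
→ [109, 131, 90]

query (1,2) [L1,L2,L3,L4] — begin 0,0,0
L1 α=1/4: [13/4, 17, 127/4]
L2 α=1/4: [535/16, 171/4, 561/16]
L3 α=2/3: [7543/48, 225/4, 2747/16]
L4 α=1/2: [16999/96, 261/8, 4907/32]
→ [177, 33, 153]

at x=1,y=3 over L1,L2,L3,L5,L6,L7:
+L1 (α=1/3) → [71, 35, 24]
+L2 (α=1/4) → [397/4, 36, 211/4]
+L3 (α=1/6) → [2789/24, 157/3, 1855/24]
+L5 (α=1/2) → [4085/48, 434/3, 4855/48]
+L6 (α=1/3) → [7997/72, 1360/9, 7375/72]
+L7 (α=2/3) → [22541/216, 3052/27, 24943/216]
rounded: [104, 113, 115]


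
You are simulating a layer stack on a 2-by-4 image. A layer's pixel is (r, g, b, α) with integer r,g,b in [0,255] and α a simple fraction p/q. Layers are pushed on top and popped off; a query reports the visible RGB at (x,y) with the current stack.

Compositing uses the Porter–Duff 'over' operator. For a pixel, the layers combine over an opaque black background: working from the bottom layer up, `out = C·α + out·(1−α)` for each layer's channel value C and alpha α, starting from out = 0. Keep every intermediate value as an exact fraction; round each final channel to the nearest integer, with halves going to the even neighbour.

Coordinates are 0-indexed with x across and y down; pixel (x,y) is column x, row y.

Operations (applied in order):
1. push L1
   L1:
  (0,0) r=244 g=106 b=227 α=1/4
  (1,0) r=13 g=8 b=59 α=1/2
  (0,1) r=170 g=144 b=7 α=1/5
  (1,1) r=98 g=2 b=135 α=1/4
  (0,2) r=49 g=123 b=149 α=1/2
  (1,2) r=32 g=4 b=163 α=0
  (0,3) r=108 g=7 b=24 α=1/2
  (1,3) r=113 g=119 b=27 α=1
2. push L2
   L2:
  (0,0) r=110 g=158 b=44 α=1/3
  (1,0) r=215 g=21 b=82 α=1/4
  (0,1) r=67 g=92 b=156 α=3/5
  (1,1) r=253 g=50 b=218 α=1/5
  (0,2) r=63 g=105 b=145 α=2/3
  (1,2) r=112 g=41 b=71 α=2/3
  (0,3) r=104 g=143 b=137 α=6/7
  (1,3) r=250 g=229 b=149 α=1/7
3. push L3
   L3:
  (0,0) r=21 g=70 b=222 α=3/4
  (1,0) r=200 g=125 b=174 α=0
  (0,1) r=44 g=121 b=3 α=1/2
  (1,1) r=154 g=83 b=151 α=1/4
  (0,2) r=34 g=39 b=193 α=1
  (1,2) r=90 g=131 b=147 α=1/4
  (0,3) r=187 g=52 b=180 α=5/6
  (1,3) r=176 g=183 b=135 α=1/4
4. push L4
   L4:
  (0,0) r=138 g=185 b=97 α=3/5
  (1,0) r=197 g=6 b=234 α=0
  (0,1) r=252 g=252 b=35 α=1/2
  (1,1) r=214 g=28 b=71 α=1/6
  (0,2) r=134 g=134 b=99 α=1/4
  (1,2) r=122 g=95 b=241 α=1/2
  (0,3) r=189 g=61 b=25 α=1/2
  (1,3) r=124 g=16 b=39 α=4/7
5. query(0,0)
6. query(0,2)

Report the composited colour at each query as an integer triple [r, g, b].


query (0,0) [L1,L2,L3,L4] — begin 0,0,0
L1 α=1/4: [61, 53/2, 227/4]
L2 α=1/3: [232/3, 211/3, 105/2]
L3 α=3/4: [421/12, 841/12, 1437/8]
L4 α=3/5: [581/6, 4171/30, 2601/20]
rounded: [97, 139, 130]

(0,2) stack=L1,L2,L3,L4; from [0,0,0]:
+L1 (α=1/2) → [49/2, 123/2, 149/2]
+L2 (α=2/3) → [301/6, 181/2, 243/2]
+L3 (α=1) → [34, 39, 193]
+L4 (α=1/4) → [59, 251/4, 339/2]
→ [59, 63, 170]


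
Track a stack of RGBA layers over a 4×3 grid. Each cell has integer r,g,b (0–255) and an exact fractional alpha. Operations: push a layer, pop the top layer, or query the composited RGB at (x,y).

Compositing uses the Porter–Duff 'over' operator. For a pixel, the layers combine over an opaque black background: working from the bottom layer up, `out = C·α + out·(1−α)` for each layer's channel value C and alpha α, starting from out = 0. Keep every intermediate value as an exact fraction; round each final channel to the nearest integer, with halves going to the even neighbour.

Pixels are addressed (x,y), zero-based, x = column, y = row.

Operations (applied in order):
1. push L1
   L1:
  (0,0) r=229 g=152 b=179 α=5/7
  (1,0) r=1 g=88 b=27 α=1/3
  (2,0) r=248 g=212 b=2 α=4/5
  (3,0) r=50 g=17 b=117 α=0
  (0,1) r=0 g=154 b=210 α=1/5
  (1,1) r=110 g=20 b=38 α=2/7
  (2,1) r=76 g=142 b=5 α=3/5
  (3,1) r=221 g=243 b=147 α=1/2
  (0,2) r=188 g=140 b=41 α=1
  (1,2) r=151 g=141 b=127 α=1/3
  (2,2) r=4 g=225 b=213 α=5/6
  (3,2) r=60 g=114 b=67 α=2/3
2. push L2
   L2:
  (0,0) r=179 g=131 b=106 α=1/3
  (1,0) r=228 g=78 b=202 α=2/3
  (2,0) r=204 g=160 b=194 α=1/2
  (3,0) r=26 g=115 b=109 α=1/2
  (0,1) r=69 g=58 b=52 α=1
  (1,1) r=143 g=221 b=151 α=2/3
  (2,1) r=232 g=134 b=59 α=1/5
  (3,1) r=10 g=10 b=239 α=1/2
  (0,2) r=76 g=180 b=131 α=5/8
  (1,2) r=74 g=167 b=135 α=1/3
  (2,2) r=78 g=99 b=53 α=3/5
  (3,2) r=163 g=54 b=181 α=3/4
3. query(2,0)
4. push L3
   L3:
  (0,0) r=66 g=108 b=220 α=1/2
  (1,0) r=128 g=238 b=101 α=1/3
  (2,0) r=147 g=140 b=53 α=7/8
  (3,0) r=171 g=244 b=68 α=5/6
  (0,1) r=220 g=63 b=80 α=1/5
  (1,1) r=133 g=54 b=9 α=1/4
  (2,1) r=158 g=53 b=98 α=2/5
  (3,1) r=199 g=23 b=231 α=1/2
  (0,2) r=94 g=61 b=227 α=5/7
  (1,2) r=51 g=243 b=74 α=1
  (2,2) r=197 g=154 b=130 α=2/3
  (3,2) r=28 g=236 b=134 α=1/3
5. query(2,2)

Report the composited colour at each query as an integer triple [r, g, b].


query (2,0) [L1,L2] — begin 0,0,0
+L1 (α=4/5) → [992/5, 848/5, 8/5]
+L2 (α=1/2) → [1006/5, 824/5, 489/5]
= [201, 165, 98]

query (2,2) [L1,L2,L3] — begin 0,0,0
L1 α=5/6: [10/3, 375/2, 355/2]
L2 α=3/5: [722/15, 672/5, 514/5]
L3 α=2/3: [6632/45, 2212/15, 1814/15]
rounded: [147, 147, 121]


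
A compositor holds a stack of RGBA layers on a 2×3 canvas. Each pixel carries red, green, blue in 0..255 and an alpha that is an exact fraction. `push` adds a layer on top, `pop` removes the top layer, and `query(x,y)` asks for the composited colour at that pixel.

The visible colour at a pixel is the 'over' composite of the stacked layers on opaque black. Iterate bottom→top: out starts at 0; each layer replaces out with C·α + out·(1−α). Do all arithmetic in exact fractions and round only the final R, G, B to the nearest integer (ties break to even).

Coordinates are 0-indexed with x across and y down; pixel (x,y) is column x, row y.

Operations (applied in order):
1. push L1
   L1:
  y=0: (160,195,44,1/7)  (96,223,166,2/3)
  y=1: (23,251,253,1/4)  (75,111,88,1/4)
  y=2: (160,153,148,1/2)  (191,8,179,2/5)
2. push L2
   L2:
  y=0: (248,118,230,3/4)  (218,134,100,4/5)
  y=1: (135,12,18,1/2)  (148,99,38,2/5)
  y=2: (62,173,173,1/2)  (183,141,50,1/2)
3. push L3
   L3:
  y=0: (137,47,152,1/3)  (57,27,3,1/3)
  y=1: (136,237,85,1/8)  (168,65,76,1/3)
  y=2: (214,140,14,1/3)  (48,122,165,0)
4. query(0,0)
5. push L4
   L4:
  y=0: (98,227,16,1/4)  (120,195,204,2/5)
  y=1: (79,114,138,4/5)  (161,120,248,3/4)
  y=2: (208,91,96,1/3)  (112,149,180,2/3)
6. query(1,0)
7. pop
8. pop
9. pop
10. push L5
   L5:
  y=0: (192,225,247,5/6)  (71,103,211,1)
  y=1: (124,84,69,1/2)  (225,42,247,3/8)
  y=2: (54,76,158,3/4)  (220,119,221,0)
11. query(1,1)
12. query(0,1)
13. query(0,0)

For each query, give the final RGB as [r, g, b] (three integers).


at x=0,y=0 over L1,L2,L3:
L1 α=1/7: [160/7, 195/7, 44/7]
L2 α=3/4: [1342/7, 2673/28, 2437/14]
L3 α=1/3: [3643/21, 3331/42, 1167/7]
rounded: [173, 79, 167]

query (1,0) [L1,L2,L3,L4] — begin 0,0,0
+L1 (α=2/3) → [64, 446/3, 332/3]
+L2 (α=4/5) → [936/5, 2054/15, 1532/15]
+L3 (α=1/3) → [719/5, 4513/45, 3109/45]
+L4 (α=2/5) → [3357/25, 10363/75, 9229/75]
rounded: [134, 138, 123]

query (1,1) [L1,L5] — begin 0,0,0
+L1 (α=1/4) → [75/4, 111/4, 22]
+L5 (α=3/8) → [3075/32, 1059/32, 851/8]
→ [96, 33, 106]

(0,1) stack=L1,L5; from [0,0,0]:
after L1 α=1/4: [23/4, 251/4, 253/4]
after L5 α=1/2: [519/8, 587/8, 529/8]
= [65, 73, 66]

at x=0,y=0 over L1,L5:
after L1 α=1/7: [160/7, 195/7, 44/7]
after L5 α=5/6: [3440/21, 1345/7, 8689/42]
= [164, 192, 207]


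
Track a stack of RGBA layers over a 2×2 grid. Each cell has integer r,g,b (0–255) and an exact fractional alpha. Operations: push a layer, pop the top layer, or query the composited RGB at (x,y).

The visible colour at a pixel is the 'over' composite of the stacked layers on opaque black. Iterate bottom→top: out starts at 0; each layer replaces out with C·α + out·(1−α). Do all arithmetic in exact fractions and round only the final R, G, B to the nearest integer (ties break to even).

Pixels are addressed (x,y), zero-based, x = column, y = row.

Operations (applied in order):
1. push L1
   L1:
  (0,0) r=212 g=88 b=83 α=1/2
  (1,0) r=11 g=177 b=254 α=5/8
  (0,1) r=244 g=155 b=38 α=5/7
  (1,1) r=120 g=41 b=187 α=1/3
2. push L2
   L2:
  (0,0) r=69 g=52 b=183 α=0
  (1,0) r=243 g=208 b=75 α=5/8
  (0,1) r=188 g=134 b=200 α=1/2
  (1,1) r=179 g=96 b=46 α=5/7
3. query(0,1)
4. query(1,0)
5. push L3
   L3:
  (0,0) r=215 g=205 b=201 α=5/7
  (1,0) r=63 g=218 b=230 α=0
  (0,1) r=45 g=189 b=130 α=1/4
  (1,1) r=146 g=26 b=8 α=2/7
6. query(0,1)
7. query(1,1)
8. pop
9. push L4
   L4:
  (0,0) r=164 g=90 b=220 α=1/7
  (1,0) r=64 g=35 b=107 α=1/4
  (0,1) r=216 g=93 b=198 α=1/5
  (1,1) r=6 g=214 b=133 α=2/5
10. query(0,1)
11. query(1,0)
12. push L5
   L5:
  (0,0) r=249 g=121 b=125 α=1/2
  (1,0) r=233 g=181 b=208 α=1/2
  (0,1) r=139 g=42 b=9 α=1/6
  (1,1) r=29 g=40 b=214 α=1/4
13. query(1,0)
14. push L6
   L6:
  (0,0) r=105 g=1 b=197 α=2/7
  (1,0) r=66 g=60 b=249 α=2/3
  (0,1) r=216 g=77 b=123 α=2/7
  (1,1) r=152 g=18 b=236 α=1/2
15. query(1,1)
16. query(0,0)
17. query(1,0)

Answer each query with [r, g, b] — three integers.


(0,1) stack=L1,L2; from [0,0,0]:
+L1 (α=5/7) → [1220/7, 775/7, 190/7]
+L2 (α=1/2) → [1268/7, 1713/14, 795/7]
→ [181, 122, 114]

at x=1,y=0 over L1,L2:
+L1 (α=5/8) → [55/8, 885/8, 635/4]
+L2 (α=5/8) → [9885/64, 10975/64, 3405/32]
= [154, 171, 106]

(0,1) stack=L1,L2,L3; from [0,0,0]:
+L1 (α=5/7) → [1220/7, 775/7, 190/7]
+L2 (α=1/2) → [1268/7, 1713/14, 795/7]
+L3 (α=1/4) → [4119/28, 7785/56, 3295/28]
= [147, 139, 118]

at x=1,y=1 over L1,L2,L3:
+L1 (α=1/3) → [40, 41/3, 187/3]
+L2 (α=5/7) → [975/7, 1522/21, 152/3]
+L3 (α=2/7) → [6919/49, 8702/147, 808/21]
→ [141, 59, 38]

(0,1) stack=L1,L2,L4; from [0,0,0]:
after L1 α=5/7: [1220/7, 775/7, 190/7]
after L2 α=1/2: [1268/7, 1713/14, 795/7]
after L4 α=1/5: [6584/35, 4077/35, 4566/35]
→ [188, 116, 130]

(1,0) stack=L1,L2,L4; from [0,0,0]:
+L1 (α=5/8) → [55/8, 885/8, 635/4]
+L2 (α=5/8) → [9885/64, 10975/64, 3405/32]
+L4 (α=1/4) → [33751/256, 35165/256, 13639/128]
rounded: [132, 137, 107]

(1,0) stack=L1,L2,L4,L5; from [0,0,0]:
+L1 (α=5/8) → [55/8, 885/8, 635/4]
+L2 (α=5/8) → [9885/64, 10975/64, 3405/32]
+L4 (α=1/4) → [33751/256, 35165/256, 13639/128]
+L5 (α=1/2) → [93399/512, 81501/512, 40263/256]
→ [182, 159, 157]

at x=1,y=1 over L1,L2,L4,L5,L6:
L1 α=1/3: [40, 41/3, 187/3]
L2 α=5/7: [975/7, 1522/21, 152/3]
L4 α=2/5: [3009/35, 4518/35, 418/5]
L5 α=1/4: [5021/70, 7477/70, 581/5]
L6 α=1/2: [15661/140, 8737/140, 1761/10]
= [112, 62, 176]

at x=0,y=0 over L1,L2,L4,L5,L6:
+L1 (α=1/2) → [106, 44, 83/2]
+L2 (α=0) → [106, 44, 83/2]
+L4 (α=1/7) → [800/7, 354/7, 67]
+L5 (α=1/2) → [2543/14, 1201/14, 96]
+L6 (α=2/7) → [15655/98, 6033/98, 874/7]
→ [160, 62, 125]

at x=1,y=0 over L1,L2,L4,L5,L6:
L1 α=5/8: [55/8, 885/8, 635/4]
L2 α=5/8: [9885/64, 10975/64, 3405/32]
L4 α=1/4: [33751/256, 35165/256, 13639/128]
L5 α=1/2: [93399/512, 81501/512, 40263/256]
L6 α=2/3: [53661/512, 47647/512, 55917/256]
→ [105, 93, 218]


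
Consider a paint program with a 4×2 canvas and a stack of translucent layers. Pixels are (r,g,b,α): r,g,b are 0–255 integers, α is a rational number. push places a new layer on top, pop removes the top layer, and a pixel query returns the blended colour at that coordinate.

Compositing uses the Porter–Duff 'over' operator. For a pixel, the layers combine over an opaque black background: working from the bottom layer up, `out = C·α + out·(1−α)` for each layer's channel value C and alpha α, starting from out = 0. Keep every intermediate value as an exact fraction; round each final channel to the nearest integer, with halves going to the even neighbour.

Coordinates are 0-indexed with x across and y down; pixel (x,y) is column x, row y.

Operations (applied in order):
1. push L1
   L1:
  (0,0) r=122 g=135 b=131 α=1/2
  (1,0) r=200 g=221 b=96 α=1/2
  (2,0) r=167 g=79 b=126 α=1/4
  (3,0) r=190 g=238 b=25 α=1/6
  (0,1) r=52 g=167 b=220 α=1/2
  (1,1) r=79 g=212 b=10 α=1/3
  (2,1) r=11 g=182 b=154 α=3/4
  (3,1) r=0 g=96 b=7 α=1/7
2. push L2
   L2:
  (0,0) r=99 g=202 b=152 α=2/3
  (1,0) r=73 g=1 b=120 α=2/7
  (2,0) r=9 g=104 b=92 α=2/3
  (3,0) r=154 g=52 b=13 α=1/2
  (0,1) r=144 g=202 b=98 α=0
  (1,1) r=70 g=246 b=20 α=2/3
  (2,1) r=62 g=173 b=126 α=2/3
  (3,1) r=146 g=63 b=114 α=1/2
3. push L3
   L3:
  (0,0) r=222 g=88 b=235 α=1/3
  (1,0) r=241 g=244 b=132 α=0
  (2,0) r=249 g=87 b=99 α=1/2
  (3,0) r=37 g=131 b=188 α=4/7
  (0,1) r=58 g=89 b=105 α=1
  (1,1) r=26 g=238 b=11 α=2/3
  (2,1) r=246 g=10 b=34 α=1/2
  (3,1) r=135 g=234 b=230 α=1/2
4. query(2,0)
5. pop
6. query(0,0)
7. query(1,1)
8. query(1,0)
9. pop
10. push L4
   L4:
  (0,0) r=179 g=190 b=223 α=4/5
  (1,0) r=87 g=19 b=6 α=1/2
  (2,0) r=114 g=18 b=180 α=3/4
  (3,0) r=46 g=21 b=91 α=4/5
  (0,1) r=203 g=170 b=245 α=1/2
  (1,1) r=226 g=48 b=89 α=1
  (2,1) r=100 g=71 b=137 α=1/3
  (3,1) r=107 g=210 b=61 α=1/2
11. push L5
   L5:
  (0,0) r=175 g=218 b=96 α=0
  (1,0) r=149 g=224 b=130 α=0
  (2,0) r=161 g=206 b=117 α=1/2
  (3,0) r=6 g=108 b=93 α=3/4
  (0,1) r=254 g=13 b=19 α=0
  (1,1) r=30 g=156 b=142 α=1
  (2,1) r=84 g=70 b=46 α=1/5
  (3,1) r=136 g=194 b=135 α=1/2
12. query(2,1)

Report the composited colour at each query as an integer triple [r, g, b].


(2,0) stack=L1,L2,L3; from [0,0,0]:
+L1 (α=1/4) → [167/4, 79/4, 63/2]
+L2 (α=2/3) → [239/12, 911/12, 431/6]
+L3 (α=1/2) → [3227/24, 1955/24, 1025/12]
= [134, 81, 85]

query (0,0) [L1,L2] — begin 0,0,0
+L1 (α=1/2) → [61, 135/2, 131/2]
+L2 (α=2/3) → [259/3, 943/6, 739/6]
= [86, 157, 123]

query (1,1) [L1,L2] — begin 0,0,0
+L1 (α=1/3) → [79/3, 212/3, 10/3]
+L2 (α=2/3) → [499/9, 1688/9, 130/9]
rounded: [55, 188, 14]

query (1,0) [L1,L2] — begin 0,0,0
+L1 (α=1/2) → [100, 221/2, 48]
+L2 (α=2/7) → [646/7, 1109/14, 480/7]
→ [92, 79, 69]

query (2,1) [L1,L4,L5] — begin 0,0,0
after L1 α=3/4: [33/4, 273/2, 231/2]
after L4 α=1/3: [233/6, 344/3, 368/3]
after L5 α=1/5: [718/15, 1586/15, 322/3]
rounded: [48, 106, 107]


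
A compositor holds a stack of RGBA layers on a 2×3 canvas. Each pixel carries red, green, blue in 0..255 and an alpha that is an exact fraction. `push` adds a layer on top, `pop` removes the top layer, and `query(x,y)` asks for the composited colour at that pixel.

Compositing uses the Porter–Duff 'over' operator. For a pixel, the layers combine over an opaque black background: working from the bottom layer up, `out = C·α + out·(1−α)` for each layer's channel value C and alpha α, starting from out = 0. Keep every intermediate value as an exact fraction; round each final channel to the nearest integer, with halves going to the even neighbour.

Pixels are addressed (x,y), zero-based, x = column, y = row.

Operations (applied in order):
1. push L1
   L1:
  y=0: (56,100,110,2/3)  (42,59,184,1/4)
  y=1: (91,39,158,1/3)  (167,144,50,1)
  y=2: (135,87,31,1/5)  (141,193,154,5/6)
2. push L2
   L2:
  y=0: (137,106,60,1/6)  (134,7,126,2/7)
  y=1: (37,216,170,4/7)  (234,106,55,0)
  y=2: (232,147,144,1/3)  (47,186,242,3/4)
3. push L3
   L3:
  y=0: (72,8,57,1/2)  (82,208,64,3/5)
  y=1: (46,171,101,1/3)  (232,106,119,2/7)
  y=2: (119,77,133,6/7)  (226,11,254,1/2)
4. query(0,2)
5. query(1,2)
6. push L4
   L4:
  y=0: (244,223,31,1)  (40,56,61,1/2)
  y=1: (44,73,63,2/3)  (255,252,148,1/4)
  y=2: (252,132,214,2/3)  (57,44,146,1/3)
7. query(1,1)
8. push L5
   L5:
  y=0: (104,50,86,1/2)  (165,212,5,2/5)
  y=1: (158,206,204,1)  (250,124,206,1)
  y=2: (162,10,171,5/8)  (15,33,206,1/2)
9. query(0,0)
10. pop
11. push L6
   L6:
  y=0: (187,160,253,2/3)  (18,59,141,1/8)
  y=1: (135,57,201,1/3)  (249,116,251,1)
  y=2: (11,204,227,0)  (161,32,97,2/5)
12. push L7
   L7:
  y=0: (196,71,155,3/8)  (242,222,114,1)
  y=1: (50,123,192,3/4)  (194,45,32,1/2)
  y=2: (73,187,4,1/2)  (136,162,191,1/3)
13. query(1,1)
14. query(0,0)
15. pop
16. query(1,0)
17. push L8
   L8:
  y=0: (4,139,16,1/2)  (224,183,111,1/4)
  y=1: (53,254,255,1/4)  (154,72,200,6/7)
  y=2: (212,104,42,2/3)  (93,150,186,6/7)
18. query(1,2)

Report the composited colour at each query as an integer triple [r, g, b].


query (0,2) [L1,L2,L3] — begin 0,0,0
after L1 α=1/5: [27, 87/5, 31/5]
after L2 α=1/3: [286/3, 303/5, 782/15]
after L3 α=6/7: [2428/21, 2613/35, 12752/105]
= [116, 75, 121]

query (1,2) [L1,L2,L3] — begin 0,0,0
L1 α=5/6: [235/2, 965/6, 385/3]
L2 α=3/4: [517/8, 4313/24, 2563/12]
L3 α=1/2: [2325/16, 4577/48, 5611/24]
→ [145, 95, 234]

at x=1,y=1 over L1,L2,L3,L4:
after L1 α=1: [167, 144, 50]
after L2 α=0: [167, 144, 50]
after L3 α=2/7: [1299/7, 932/7, 488/7]
after L4 α=1/4: [2841/14, 1140/7, 625/7]
= [203, 163, 89]

query (0,0) [L1,L2,L3,L4,L5] — begin 0,0,0
after L1 α=2/3: [112/3, 200/3, 220/3]
after L2 α=1/6: [971/18, 659/9, 640/9]
after L3 α=1/2: [2267/36, 731/18, 1153/18]
after L4 α=1: [244, 223, 31]
after L5 α=1/2: [174, 273/2, 117/2]
= [174, 136, 58]

(1,1) stack=L1,L2,L3,L4,L6,L7; from [0,0,0]:
L1 α=1: [167, 144, 50]
L2 α=0: [167, 144, 50]
L3 α=2/7: [1299/7, 932/7, 488/7]
L4 α=1/4: [2841/14, 1140/7, 625/7]
L6 α=1: [249, 116, 251]
L7 α=1/2: [443/2, 161/2, 283/2]
→ [222, 80, 142]

at x=0,y=0 over L1,L2,L3,L4,L6,L7:
after L1 α=2/3: [112/3, 200/3, 220/3]
after L2 α=1/6: [971/18, 659/9, 640/9]
after L3 α=1/2: [2267/36, 731/18, 1153/18]
after L4 α=1: [244, 223, 31]
after L6 α=2/3: [206, 181, 179]
after L7 α=3/8: [809/4, 559/4, 170]
= [202, 140, 170]

at x=1,y=0 over L1,L2,L3,L4,L6:
L1 α=1/4: [21/2, 59/4, 46]
L2 α=2/7: [641/14, 351/28, 482/7]
L3 α=3/5: [2363/35, 9087/70, 2308/35]
L4 α=1/2: [3763/70, 13007/140, 4443/70]
L6 α=1/8: [3943/80, 14187/160, 5853/80]
= [49, 89, 73]

query (1,2) [L1,L2,L3,L4,L6,L8] — begin 0,0,0
L1 α=5/6: [235/2, 965/6, 385/3]
L2 α=3/4: [517/8, 4313/24, 2563/12]
L3 α=1/2: [2325/16, 4577/48, 5611/24]
L4 α=1/3: [927/8, 5633/72, 7363/36]
L6 α=2/5: [5357/40, 7169/120, 9691/60]
L8 α=6/7: [27677/280, 115169/840, 76651/420]
= [99, 137, 183]


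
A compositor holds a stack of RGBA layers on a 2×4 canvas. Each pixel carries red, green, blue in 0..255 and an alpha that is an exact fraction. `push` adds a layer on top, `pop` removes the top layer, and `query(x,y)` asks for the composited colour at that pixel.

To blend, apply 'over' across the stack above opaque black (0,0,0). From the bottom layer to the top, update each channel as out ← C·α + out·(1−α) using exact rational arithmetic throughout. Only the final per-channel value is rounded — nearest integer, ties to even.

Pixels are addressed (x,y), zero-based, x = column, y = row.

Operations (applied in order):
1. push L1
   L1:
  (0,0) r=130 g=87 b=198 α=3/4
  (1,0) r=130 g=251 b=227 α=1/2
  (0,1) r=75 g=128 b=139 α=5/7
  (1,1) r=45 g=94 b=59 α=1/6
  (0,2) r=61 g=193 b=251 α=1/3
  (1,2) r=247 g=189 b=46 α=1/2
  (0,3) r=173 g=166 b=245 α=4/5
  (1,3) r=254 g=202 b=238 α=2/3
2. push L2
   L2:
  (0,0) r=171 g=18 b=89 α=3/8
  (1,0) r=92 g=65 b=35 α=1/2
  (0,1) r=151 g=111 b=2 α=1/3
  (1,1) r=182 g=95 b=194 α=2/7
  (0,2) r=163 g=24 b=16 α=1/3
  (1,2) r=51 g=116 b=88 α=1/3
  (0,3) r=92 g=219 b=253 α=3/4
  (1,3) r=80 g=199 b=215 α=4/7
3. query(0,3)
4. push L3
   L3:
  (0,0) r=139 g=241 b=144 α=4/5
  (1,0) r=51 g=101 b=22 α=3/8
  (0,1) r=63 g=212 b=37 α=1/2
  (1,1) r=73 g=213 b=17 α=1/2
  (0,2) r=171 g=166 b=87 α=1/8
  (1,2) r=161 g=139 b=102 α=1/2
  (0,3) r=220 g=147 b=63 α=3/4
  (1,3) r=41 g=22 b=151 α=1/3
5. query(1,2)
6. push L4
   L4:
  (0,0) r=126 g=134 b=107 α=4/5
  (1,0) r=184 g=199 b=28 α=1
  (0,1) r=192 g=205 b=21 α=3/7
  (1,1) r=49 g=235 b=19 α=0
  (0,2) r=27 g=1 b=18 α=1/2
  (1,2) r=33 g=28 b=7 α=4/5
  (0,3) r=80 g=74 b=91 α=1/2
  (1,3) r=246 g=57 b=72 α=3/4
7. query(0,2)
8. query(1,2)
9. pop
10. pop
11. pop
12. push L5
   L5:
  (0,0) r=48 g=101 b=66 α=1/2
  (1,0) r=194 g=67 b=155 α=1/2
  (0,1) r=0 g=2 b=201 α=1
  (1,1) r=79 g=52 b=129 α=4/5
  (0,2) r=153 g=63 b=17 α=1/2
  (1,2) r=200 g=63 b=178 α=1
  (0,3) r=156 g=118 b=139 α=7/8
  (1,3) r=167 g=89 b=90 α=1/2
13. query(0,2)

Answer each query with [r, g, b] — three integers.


query (0,3) [L1,L2] — begin 0,0,0
L1 α=4/5: [692/5, 664/5, 196]
L2 α=3/4: [518/5, 3949/20, 955/4]
= [104, 197, 239]

(1,2) stack=L1,L2,L3; from [0,0,0]:
L1 α=1/2: [247/2, 189/2, 23]
L2 α=1/3: [298/3, 305/3, 134/3]
L3 α=1/2: [781/6, 361/3, 220/3]
rounded: [130, 120, 73]

query (0,2) [L1,L2,L3,L4] — begin 0,0,0
after L1 α=1/3: [61/3, 193/3, 251/3]
after L2 α=1/3: [611/9, 458/9, 550/9]
after L3 α=1/8: [727/9, 1175/18, 4633/72]
after L4 α=1/2: [485/9, 1193/36, 5929/144]
→ [54, 33, 41]

(1,2) stack=L1,L2,L3,L4; from [0,0,0]:
+L1 (α=1/2) → [247/2, 189/2, 23]
+L2 (α=1/3) → [298/3, 305/3, 134/3]
+L3 (α=1/2) → [781/6, 361/3, 220/3]
+L4 (α=4/5) → [1573/30, 697/15, 304/15]
→ [52, 46, 20]

(0,2) stack=L1,L5; from [0,0,0]:
+L1 (α=1/3) → [61/3, 193/3, 251/3]
+L5 (α=1/2) → [260/3, 191/3, 151/3]
→ [87, 64, 50]


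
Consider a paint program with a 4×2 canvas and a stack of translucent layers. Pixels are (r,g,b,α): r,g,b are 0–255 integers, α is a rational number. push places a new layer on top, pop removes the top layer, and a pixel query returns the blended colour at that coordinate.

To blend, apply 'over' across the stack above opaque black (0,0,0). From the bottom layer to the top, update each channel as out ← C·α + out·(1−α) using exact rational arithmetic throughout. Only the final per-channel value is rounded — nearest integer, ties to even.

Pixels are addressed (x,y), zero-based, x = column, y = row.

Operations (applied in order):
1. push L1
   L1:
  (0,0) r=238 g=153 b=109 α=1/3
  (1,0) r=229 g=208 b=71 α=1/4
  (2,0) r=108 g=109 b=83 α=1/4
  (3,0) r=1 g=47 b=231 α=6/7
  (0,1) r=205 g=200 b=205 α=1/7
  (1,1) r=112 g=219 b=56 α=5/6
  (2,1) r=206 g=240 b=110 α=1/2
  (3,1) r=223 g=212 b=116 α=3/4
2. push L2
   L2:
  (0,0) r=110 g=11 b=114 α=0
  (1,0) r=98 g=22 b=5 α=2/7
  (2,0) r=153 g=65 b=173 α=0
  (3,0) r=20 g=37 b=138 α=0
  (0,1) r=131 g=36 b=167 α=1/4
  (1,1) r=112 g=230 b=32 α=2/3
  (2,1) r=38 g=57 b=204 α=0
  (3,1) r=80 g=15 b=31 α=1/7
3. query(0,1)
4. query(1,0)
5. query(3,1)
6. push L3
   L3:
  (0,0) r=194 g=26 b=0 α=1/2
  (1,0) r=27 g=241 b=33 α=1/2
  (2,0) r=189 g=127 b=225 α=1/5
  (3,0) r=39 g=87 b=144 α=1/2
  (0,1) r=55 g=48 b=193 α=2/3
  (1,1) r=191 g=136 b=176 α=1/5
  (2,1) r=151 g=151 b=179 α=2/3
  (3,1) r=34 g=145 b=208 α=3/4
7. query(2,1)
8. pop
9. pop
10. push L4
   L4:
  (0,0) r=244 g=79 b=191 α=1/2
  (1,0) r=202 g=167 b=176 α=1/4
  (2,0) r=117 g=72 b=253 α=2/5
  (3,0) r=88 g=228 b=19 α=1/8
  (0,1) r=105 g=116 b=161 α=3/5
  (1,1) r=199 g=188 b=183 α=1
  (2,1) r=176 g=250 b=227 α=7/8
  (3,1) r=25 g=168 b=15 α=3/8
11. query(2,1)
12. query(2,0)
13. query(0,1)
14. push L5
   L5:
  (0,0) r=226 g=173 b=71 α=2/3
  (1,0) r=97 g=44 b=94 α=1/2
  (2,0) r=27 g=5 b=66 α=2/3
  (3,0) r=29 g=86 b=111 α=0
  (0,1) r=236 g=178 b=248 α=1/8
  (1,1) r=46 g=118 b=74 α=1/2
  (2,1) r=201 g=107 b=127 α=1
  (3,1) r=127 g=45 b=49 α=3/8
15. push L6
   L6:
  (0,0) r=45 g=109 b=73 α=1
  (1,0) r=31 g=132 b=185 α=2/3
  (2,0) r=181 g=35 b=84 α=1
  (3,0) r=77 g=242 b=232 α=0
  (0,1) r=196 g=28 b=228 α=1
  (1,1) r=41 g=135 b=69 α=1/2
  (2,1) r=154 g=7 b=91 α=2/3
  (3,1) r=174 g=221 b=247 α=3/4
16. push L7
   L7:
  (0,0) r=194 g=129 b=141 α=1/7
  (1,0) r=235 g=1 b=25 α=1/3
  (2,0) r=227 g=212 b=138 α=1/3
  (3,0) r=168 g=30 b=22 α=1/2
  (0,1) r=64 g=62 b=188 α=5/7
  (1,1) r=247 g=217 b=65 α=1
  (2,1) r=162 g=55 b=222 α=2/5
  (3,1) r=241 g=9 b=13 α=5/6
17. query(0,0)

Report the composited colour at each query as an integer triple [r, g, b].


query (0,1) [L1,L2] — begin 0,0,0
after L1 α=1/7: [205/7, 200/7, 205/7]
after L2 α=1/4: [383/7, 213/7, 446/7]
→ [55, 30, 64]

at x=1,y=0 over L1,L2:
L1 α=1/4: [229/4, 52, 71/4]
L2 α=2/7: [1929/28, 304/7, 395/28]
rounded: [69, 43, 14]

query (3,1) [L1,L2] — begin 0,0,0
+L1 (α=3/4) → [669/4, 159, 87]
+L2 (α=1/7) → [2167/14, 969/7, 79]
rounded: [155, 138, 79]

(2,1) stack=L1,L2,L3; from [0,0,0]:
after L1 α=1/2: [103, 120, 55]
after L2 α=0: [103, 120, 55]
after L3 α=2/3: [135, 422/3, 413/3]
→ [135, 141, 138]

query (2,1) [L1,L4] — begin 0,0,0
after L1 α=1/2: [103, 120, 55]
after L4 α=7/8: [1335/8, 935/4, 411/2]
= [167, 234, 206]

(2,0) stack=L1,L4; from [0,0,0]:
after L1 α=1/4: [27, 109/4, 83/4]
after L4 α=2/5: [63, 903/20, 2273/20]
rounded: [63, 45, 114]

(0,1) stack=L1,L4; from [0,0,0]:
+L1 (α=1/7) → [205/7, 200/7, 205/7]
+L4 (α=3/5) → [523/7, 2836/35, 3791/35]
= [75, 81, 108]

query (0,0) [L1,L4,L5,L6,L7] — begin 0,0,0
+L1 (α=1/3) → [238/3, 51, 109/3]
+L4 (α=1/2) → [485/3, 65, 341/3]
+L5 (α=2/3) → [1841/9, 137, 767/9]
+L6 (α=1) → [45, 109, 73]
+L7 (α=1/7) → [464/7, 783/7, 579/7]
rounded: [66, 112, 83]


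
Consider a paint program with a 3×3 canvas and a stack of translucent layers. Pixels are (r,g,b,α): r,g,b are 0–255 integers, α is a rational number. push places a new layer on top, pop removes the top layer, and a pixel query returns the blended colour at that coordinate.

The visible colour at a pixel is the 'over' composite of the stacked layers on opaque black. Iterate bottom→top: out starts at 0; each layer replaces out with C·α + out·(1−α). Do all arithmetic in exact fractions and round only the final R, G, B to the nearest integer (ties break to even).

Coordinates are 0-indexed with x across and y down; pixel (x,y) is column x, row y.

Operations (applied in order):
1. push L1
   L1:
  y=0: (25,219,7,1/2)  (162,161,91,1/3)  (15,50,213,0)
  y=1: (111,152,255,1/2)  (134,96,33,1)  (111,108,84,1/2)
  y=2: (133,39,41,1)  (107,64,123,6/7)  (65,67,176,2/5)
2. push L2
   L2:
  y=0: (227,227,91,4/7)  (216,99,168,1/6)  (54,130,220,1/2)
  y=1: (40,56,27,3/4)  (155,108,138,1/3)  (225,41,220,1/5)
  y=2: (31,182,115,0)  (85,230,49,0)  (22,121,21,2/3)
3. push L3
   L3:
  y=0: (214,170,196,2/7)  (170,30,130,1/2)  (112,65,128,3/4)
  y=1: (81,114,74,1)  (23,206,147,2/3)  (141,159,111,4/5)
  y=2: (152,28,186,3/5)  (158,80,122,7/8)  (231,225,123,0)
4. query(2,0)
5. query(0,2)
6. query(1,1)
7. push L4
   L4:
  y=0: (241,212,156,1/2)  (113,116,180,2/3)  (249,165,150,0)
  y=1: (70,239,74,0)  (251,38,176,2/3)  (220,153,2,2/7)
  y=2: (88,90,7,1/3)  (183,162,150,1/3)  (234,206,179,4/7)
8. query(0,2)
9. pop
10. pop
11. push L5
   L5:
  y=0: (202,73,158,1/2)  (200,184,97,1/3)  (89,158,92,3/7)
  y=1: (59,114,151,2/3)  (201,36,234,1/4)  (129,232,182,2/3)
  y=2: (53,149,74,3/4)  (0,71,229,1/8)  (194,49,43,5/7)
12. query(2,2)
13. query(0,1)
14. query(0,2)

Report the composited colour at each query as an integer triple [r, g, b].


at x=2,y=0 over L1,L2,L3:
+L1 (α=0) → [0, 0, 0]
+L2 (α=1/2) → [27, 65, 110]
+L3 (α=3/4) → [363/4, 65, 247/2]
= [91, 65, 124]

at x=0,y=2 over L1,L2,L3:
L1 α=1: [133, 39, 41]
L2 α=0: [133, 39, 41]
L3 α=3/5: [722/5, 162/5, 128]
→ [144, 32, 128]

(1,1) stack=L1,L2,L3; from [0,0,0]:
after L1 α=1: [134, 96, 33]
after L2 α=1/3: [141, 100, 68]
after L3 α=2/3: [187/3, 512/3, 362/3]
→ [62, 171, 121]

query (0,2) [L1,L2,L3,L4] — begin 0,0,0
L1 α=1: [133, 39, 41]
L2 α=0: [133, 39, 41]
L3 α=3/5: [722/5, 162/5, 128]
L4 α=1/3: [628/5, 258/5, 263/3]
rounded: [126, 52, 88]

(2,2) stack=L1,L2,L5; from [0,0,0]:
after L1 α=2/5: [26, 134/5, 352/5]
after L2 α=2/3: [70/3, 448/5, 562/15]
after L5 α=5/7: [3050/21, 303/5, 4349/105]
→ [145, 61, 41]

(0,1) stack=L1,L2,L5; from [0,0,0]:
+L1 (α=1/2) → [111/2, 76, 255/2]
+L2 (α=3/4) → [351/8, 61, 417/8]
+L5 (α=2/3) → [1295/24, 289/3, 2833/24]
→ [54, 96, 118]

(0,2) stack=L1,L2,L5; from [0,0,0]:
+L1 (α=1) → [133, 39, 41]
+L2 (α=0) → [133, 39, 41]
+L5 (α=3/4) → [73, 243/2, 263/4]
→ [73, 122, 66]


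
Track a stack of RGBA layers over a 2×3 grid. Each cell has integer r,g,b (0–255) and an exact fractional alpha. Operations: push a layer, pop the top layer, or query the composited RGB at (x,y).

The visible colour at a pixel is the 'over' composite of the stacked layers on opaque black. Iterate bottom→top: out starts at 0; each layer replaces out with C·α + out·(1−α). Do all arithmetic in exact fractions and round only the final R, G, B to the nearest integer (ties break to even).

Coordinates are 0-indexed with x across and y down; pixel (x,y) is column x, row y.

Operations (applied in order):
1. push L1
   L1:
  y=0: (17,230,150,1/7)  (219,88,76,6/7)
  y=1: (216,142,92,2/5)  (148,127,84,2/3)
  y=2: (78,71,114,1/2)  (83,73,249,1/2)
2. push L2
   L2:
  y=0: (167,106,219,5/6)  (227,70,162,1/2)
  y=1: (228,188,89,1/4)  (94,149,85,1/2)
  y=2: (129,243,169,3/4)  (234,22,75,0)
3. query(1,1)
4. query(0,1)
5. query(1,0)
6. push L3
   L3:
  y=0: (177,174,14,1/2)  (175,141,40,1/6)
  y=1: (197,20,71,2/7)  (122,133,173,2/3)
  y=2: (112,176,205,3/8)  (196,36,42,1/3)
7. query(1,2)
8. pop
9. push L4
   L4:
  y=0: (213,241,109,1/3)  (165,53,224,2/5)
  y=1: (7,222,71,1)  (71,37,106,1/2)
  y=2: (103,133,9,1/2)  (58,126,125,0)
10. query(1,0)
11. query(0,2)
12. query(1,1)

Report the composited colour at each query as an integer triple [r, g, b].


query (1,1) [L1,L2] — begin 0,0,0
L1 α=2/3: [296/3, 254/3, 56]
L2 α=1/2: [289/3, 701/6, 141/2]
→ [96, 117, 70]

query (0,1) [L1,L2] — begin 0,0,0
after L1 α=2/5: [432/5, 284/5, 184/5]
after L2 α=1/4: [609/5, 448/5, 997/20]
= [122, 90, 50]

query (1,0) [L1,L2] — begin 0,0,0
after L1 α=6/7: [1314/7, 528/7, 456/7]
after L2 α=1/2: [2903/14, 509/7, 795/7]
rounded: [207, 73, 114]

query (1,2) [L1,L2,L3] — begin 0,0,0
L1 α=1/2: [83/2, 73/2, 249/2]
L2 α=0: [83/2, 73/2, 249/2]
L3 α=1/3: [93, 109/3, 97]
rounded: [93, 36, 97]

at x=1,y=0 over L1,L2,L4:
+L1 (α=6/7) → [1314/7, 528/7, 456/7]
+L2 (α=1/2) → [2903/14, 509/7, 795/7]
+L4 (α=2/5) → [13329/70, 2269/35, 5521/35]
= [190, 65, 158]

at x=0,y=2 over L1,L2,L4:
+L1 (α=1/2) → [39, 71/2, 57]
+L2 (α=3/4) → [213/2, 1529/8, 141]
+L4 (α=1/2) → [419/4, 2593/16, 75]
= [105, 162, 75]

(1,1) stack=L1,L2,L4; from [0,0,0]:
+L1 (α=2/3) → [296/3, 254/3, 56]
+L2 (α=1/2) → [289/3, 701/6, 141/2]
+L4 (α=1/2) → [251/3, 923/12, 353/4]
= [84, 77, 88]


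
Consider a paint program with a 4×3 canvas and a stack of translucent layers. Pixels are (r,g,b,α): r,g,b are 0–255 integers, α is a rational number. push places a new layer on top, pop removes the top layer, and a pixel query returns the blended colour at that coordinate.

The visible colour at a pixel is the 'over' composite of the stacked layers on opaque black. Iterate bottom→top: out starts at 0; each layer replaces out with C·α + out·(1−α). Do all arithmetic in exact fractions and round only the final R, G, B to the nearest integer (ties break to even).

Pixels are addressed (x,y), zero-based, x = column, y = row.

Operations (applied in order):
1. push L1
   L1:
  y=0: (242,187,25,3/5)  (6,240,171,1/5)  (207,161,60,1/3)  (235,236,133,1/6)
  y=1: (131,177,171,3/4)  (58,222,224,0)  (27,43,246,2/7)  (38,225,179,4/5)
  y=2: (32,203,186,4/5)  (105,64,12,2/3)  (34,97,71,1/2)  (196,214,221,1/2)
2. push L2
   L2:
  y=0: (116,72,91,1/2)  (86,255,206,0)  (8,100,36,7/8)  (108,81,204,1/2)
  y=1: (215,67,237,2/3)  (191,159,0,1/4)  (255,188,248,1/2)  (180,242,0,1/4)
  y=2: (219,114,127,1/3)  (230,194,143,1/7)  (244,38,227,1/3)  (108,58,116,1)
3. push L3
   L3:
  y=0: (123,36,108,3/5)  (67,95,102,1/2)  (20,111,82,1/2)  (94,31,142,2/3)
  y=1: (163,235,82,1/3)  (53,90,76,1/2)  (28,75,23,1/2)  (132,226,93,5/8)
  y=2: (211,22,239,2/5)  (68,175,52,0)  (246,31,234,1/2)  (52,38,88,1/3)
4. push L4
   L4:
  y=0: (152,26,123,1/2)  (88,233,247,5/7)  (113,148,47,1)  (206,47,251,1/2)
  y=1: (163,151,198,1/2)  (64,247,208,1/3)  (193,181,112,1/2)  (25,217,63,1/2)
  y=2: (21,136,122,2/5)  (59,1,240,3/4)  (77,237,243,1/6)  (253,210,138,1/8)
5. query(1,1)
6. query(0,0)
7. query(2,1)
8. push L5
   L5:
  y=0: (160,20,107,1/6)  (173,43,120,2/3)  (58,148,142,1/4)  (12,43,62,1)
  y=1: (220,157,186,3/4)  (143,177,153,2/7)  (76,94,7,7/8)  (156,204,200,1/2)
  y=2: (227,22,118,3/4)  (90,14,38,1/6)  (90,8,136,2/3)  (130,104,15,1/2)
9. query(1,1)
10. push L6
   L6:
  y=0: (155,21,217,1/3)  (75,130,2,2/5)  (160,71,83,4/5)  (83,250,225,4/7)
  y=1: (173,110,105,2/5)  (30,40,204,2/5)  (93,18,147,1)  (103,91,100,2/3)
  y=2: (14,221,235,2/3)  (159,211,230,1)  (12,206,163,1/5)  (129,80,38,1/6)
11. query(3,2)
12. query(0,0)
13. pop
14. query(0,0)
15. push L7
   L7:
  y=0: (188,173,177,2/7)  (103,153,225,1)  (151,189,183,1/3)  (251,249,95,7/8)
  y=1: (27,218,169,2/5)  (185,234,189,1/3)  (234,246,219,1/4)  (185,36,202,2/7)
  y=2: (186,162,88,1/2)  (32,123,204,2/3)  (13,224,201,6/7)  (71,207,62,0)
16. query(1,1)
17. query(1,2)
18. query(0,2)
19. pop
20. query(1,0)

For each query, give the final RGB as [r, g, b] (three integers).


query (1,1) [L1,L2,L3,L4] — begin 0,0,0
+L1 (α=0) → [0, 0, 0]
+L2 (α=1/4) → [191/4, 159/4, 0]
+L3 (α=1/2) → [403/8, 519/8, 38]
+L4 (α=1/3) → [659/12, 1507/12, 284/3]
rounded: [55, 126, 95]

query (0,0) [L1,L2,L3,L4] — begin 0,0,0
+L1 (α=3/5) → [726/5, 561/5, 15]
+L2 (α=1/2) → [653/5, 921/10, 53]
+L3 (α=3/5) → [3151/25, 1461/25, 86]
+L4 (α=1/2) → [6951/50, 2111/50, 209/2]
→ [139, 42, 104]

query (2,1) [L1,L2,L3,L4] — begin 0,0,0
+L1 (α=2/7) → [54/7, 86/7, 492/7]
+L2 (α=1/2) → [1839/14, 701/7, 1114/7]
+L3 (α=1/2) → [2231/28, 613/7, 1275/14]
+L4 (α=1/2) → [7635/56, 940/7, 2843/28]
rounded: [136, 134, 102]

at x=1,y=1 over L1,L2,L3,L4,L5:
after L1 α=0: [0, 0, 0]
after L2 α=1/4: [191/4, 159/4, 0]
after L3 α=1/2: [403/8, 519/8, 38]
after L4 α=1/3: [659/12, 1507/12, 284/3]
after L5 α=2/7: [961/12, 11783/84, 334/3]
rounded: [80, 140, 111]

(3,2) stack=L1,L2,L3,L4,L5,L6; from [0,0,0]:
+L1 (α=1/2) → [98, 107, 221/2]
+L2 (α=1) → [108, 58, 116]
+L3 (α=1/3) → [268/3, 154/3, 320/3]
+L4 (α=1/8) → [2635/24, 427/6, 1327/12]
+L5 (α=1/2) → [5755/48, 1051/12, 1507/24]
+L6 (α=1/6) → [34967/288, 6215/72, 8447/144]
→ [121, 86, 59]

query (0,0) [L1,L2,L3,L4,L5,L6] — begin 0,0,0
L1 α=3/5: [726/5, 561/5, 15]
L2 α=1/2: [653/5, 921/10, 53]
L3 α=3/5: [3151/25, 1461/25, 86]
L4 α=1/2: [6951/50, 2111/50, 209/2]
L5 α=1/6: [8551/60, 2311/60, 1259/12]
L6 α=1/3: [13201/90, 2941/90, 2561/18]
→ [147, 33, 142]

query (0,0) [L1,L2,L3,L4,L5] — begin 0,0,0
L1 α=3/5: [726/5, 561/5, 15]
L2 α=1/2: [653/5, 921/10, 53]
L3 α=3/5: [3151/25, 1461/25, 86]
L4 α=1/2: [6951/50, 2111/50, 209/2]
L5 α=1/6: [8551/60, 2311/60, 1259/12]
= [143, 39, 105]

(1,1) stack=L1,L2,L3,L4,L5,L7; from [0,0,0]:
+L1 (α=0) → [0, 0, 0]
+L2 (α=1/4) → [191/4, 159/4, 0]
+L3 (α=1/2) → [403/8, 519/8, 38]
+L4 (α=1/3) → [659/12, 1507/12, 284/3]
+L5 (α=2/7) → [961/12, 11783/84, 334/3]
+L7 (α=1/3) → [2071/18, 21611/126, 1235/9]
rounded: [115, 172, 137]

at x=1,y=2 over L1,L2,L3,L4,L5,L7:
+L1 (α=2/3) → [70, 128/3, 8]
+L2 (α=1/7) → [650/7, 450/7, 191/7]
+L3 (α=0) → [650/7, 450/7, 191/7]
+L4 (α=3/4) → [1889/28, 471/28, 5231/28]
+L5 (α=1/6) → [11965/168, 2747/168, 9073/56]
+L7 (α=2/3) → [22717/504, 44075/504, 31921/168]
= [45, 87, 190]

at x=0,y=2 over L1,L2,L3,L4,L5,L7:
+L1 (α=4/5) → [128/5, 812/5, 744/5]
+L2 (α=1/3) → [1351/15, 2194/15, 2123/15]
+L3 (α=2/5) → [3461/25, 2414/25, 4513/25]
+L4 (α=2/5) → [11433/125, 14042/125, 19639/125]
+L5 (α=3/4) → [48279/250, 5573/125, 63889/500]
+L7 (α=1/2) → [94779/500, 25823/250, 107889/1000]
= [190, 103, 108]

(1,0) stack=L1,L2,L3,L4,L5; from [0,0,0]:
L1 α=1/5: [6/5, 48, 171/5]
L2 α=0: [6/5, 48, 171/5]
L3 α=1/2: [341/10, 143/2, 681/10]
L4 α=5/7: [363/5, 1308/7, 6856/35]
L5 α=2/3: [2093/15, 1910/21, 15256/105]
= [140, 91, 145]


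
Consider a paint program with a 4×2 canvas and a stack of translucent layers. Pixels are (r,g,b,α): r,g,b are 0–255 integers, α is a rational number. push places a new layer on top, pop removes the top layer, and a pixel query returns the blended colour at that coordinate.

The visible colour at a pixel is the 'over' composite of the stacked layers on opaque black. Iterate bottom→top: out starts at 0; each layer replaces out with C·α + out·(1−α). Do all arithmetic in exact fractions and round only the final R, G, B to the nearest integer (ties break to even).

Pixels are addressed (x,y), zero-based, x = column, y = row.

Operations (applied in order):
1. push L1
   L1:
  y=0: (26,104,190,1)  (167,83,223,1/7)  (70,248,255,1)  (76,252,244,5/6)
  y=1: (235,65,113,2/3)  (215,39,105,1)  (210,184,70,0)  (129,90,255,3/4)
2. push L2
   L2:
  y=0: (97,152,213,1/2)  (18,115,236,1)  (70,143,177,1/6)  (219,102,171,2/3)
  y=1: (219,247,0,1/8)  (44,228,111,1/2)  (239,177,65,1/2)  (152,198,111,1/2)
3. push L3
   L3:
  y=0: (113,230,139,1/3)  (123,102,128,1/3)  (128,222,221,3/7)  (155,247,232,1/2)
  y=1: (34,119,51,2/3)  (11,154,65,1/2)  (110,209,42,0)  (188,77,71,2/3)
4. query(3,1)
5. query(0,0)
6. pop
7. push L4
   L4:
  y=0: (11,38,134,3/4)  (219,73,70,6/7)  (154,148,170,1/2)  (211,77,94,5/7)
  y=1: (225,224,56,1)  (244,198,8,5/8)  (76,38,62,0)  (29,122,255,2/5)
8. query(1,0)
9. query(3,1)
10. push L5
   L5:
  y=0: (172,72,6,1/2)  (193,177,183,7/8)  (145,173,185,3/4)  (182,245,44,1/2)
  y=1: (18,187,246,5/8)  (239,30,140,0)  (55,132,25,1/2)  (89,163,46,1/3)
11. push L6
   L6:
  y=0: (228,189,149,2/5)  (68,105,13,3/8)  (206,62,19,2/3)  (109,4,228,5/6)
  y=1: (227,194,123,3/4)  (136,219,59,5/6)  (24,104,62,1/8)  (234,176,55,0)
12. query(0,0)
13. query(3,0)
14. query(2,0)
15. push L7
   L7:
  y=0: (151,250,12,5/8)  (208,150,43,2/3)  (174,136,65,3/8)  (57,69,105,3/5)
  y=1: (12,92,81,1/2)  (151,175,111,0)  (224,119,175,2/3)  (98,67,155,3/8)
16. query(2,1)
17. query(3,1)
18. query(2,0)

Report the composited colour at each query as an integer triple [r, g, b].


(3,1) stack=L1,L2,L3; from [0,0,0]:
after L1 α=3/4: [387/4, 135/2, 765/4]
after L2 α=1/2: [995/8, 531/4, 1209/8]
after L3 α=2/3: [4003/24, 1147/12, 2345/24]
→ [167, 96, 98]

(0,0) stack=L1,L2,L3; from [0,0,0]:
after L1 α=1: [26, 104, 190]
after L2 α=1/2: [123/2, 128, 403/2]
after L3 α=1/3: [236/3, 162, 542/3]
= [79, 162, 181]

(1,0) stack=L1,L2,L4; from [0,0,0]:
+L1 (α=1/7) → [167/7, 83/7, 223/7]
+L2 (α=1) → [18, 115, 236]
+L4 (α=6/7) → [1332/7, 79, 656/7]
rounded: [190, 79, 94]

query (3,1) [L1,L2,L4] — begin 0,0,0
L1 α=3/4: [387/4, 135/2, 765/4]
L2 α=1/2: [995/8, 531/4, 1209/8]
L4 α=2/5: [3449/40, 2569/20, 7707/40]
→ [86, 128, 193]

at x=0,y=0 over L1,L2,L4,L5,L6:
after L1 α=1: [26, 104, 190]
after L2 α=1/2: [123/2, 128, 403/2]
after L4 α=3/4: [189/8, 121/2, 1207/8]
after L5 α=1/2: [1565/16, 265/4, 1255/16]
after L6 α=2/5: [11991/80, 2307/20, 8533/80]
→ [150, 115, 107]

at x=3,y=0 over L1,L2,L4,L5,L6:
L1 α=5/6: [190/3, 210, 610/3]
L2 α=2/3: [1504/9, 138, 1636/9]
L4 α=5/7: [12503/63, 661/7, 7502/63]
L5 α=1/2: [23969/126, 1188/7, 5137/63]
L6 α=5/6: [92639/756, 664/21, 76957/378]
= [123, 32, 204]

query (2,0) [L1,L2,L4,L5,L6] — begin 0,0,0
L1 α=1: [70, 248, 255]
L2 α=1/6: [70, 461/2, 242]
L4 α=1/2: [112, 757/4, 206]
L5 α=3/4: [547/4, 2833/16, 761/4]
L6 α=2/3: [2195/12, 4817/48, 913/12]
= [183, 100, 76]

at x=2,y=1 over L1,L2,L4,L5,L6,L7:
after L1 α=0: [0, 0, 0]
after L2 α=1/2: [239/2, 177/2, 65/2]
after L4 α=0: [239/2, 177/2, 65/2]
after L5 α=1/2: [349/4, 441/4, 115/4]
after L6 α=1/8: [2539/32, 3503/32, 1053/32]
after L7 α=2/3: [5625/32, 11119/96, 12253/96]
→ [176, 116, 128]

query (3,1) [L1,L2,L4,L5,L6,L7] — begin 0,0,0
after L1 α=3/4: [387/4, 135/2, 765/4]
after L2 α=1/2: [995/8, 531/4, 1209/8]
after L4 α=2/5: [3449/40, 2569/20, 7707/40]
after L5 α=1/3: [1743/20, 4199/30, 8627/60]
after L6 α=0: [1743/20, 4199/30, 8627/60]
after L7 α=3/8: [2919/32, 5405/48, 14207/96]
rounded: [91, 113, 148]

query (2,0) [L1,L2,L4,L5,L6,L7] — begin 0,0,0
L1 α=1: [70, 248, 255]
L2 α=1/6: [70, 461/2, 242]
L4 α=1/2: [112, 757/4, 206]
L5 α=3/4: [547/4, 2833/16, 761/4]
L6 α=2/3: [2195/12, 4817/48, 913/12]
L7 α=3/8: [17239/96, 43669/384, 6905/96]
→ [180, 114, 72]
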